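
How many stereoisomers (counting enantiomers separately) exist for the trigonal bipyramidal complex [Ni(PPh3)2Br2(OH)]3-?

In a trigonal bipyramid the two axial positions differ from the three equatorial ones.
Exhaustive case analysis gives 5 geometric isomers.
One of these lacks any improper symmetry element and so occurs as an enantiomeric pair, giving 5 + 1 = 6 stereoisomers in total.

6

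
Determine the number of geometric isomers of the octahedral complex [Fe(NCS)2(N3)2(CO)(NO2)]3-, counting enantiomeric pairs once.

An octahedron has six vertices in three trans pairs; every non-trans pair is cis.
Working through the distinct placements yields 6 geometric isomers: NCS cis, N3 cis (3 arrangements, 2 chiral); NCS trans, N3 cis; NCS cis, N3 trans; NCS trans, N3 trans.

6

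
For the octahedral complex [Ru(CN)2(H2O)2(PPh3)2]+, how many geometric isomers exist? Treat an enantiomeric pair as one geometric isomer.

5

The six octahedral sites form three mutually perpendicular trans pairs.
Systematic placement gives 5 geometric isomers: CN trans, H2O trans, PPh3 trans; CN trans, H2O cis, PPh3 cis; CN cis, H2O cis, PPh3 trans; CN cis, H2O cis, PPh3 cis (chiral); CN cis, H2O trans, PPh3 cis.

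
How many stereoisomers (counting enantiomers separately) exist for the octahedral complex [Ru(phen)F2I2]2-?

The six octahedral sites form three mutually perpendicular trans pairs.
Each phen is bidentate and must span two cis positions.
Systematic placement gives 3 geometric isomers: F trans, I cis; F cis, I cis (chiral); F cis, I trans.
One of these lacks any improper symmetry element and so occurs as an enantiomeric pair, giving 3 + 1 = 4 stereoisomers in total.

4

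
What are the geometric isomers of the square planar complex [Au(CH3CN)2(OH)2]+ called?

cis and trans

A square has two trans pairs of vertices; adjacent vertices are cis.
There are 2 geometric isomers: CH3CN cis; CH3CN trans.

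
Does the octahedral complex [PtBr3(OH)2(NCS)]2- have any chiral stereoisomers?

An octahedron has six vertices in three trans pairs; every non-trans pair is cis.
The distinct arrangements are (3 in all): Br mer, OH trans; Br mer, OH cis; Br fac, OH cis.
Each arrangement has an internal mirror plane or centre of symmetry, so none is chiral.

no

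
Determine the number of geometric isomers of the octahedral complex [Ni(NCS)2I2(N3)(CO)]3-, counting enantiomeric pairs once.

The six octahedral sites form three mutually perpendicular trans pairs.
Working through the distinct placements yields 6 geometric isomers: NCS trans, I cis; NCS cis, I cis (3 arrangements, 2 chiral); NCS trans, I trans; NCS cis, I trans.

6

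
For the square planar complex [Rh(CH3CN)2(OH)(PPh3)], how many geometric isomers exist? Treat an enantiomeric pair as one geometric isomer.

2

The distinct arrangements are (2 in all): CH3CN cis; CH3CN trans.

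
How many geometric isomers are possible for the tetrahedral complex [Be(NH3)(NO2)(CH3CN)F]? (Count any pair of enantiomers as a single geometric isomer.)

In a tetrahedral complex all four positions are equivalent and every pair of ligands is adjacent — there is no cis/trans distinction.
Only one geometric arrangement is possible; it has no improper symmetry element, so it exists as a pair of enantiomers (2 stereoisomers).

1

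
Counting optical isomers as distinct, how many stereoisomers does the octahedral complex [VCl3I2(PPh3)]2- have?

3

An octahedron has six vertices in three trans pairs; every non-trans pair is cis.
Systematic placement gives 3 geometric isomers: Cl mer, I cis; Cl mer, I trans; Cl fac, I cis.
Each arrangement has an internal mirror plane or centre of symmetry, so none is chiral.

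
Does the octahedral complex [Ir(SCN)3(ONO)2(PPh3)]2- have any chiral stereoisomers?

no

Working through the distinct placements yields 3 geometric isomers: SCN mer, ONO trans; SCN mer, ONO cis; SCN fac, ONO cis.
Each arrangement has an internal mirror plane or centre of symmetry, so none is chiral.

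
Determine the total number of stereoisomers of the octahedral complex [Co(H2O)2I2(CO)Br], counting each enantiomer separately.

8

The six octahedral sites form three mutually perpendicular trans pairs.
Systematic placement gives 6 geometric isomers: H2O trans, I trans; H2O cis, I cis (3 arrangements, 2 chiral); H2O cis, I trans; H2O trans, I cis.
Of these, 2 lack any improper symmetry element and so occur as enantiomeric pairs, giving 6 + 2 = 8 stereoisomers in total.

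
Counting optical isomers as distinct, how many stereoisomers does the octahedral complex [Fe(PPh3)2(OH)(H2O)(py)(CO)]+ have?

The six octahedral sites form three mutually perpendicular trans pairs.
Placing the ligands in turn and identifying arrangements related by rotation or reflection leaves 9 distinct geometric isomers.
Of these, 6 lack any improper symmetry element and so occur as enantiomeric pairs, giving 9 + 6 = 15 stereoisomers in total.

15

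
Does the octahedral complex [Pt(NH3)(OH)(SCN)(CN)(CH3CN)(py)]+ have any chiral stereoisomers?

Placing the ligands in turn and identifying arrangements related by rotation or reflection leaves 15 distinct geometric isomers.
Of these, 15 lack any improper symmetry element and so occur as enantiomeric pairs, giving 15 + 15 = 30 stereoisomers in total.

yes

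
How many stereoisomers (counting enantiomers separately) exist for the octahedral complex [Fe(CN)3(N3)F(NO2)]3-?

An octahedron has six vertices in three trans pairs; every non-trans pair is cis.
The distinct arrangements are (4 in all): CN mer (3 arrangements); CN fac (chiral).
One of these lacks any improper symmetry element and so occurs as an enantiomeric pair, giving 4 + 1 = 5 stereoisomers in total.

5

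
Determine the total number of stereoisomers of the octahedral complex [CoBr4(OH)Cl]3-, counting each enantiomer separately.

Working through the distinct placements yields 2 geometric isomers: OH and Cl mutually trans; OH and Cl mutually cis.
Each arrangement has an internal mirror plane or centre of symmetry, so none is chiral.

2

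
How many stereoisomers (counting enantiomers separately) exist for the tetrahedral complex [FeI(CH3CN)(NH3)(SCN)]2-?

2

Only one geometric arrangement is possible; it has no improper symmetry element, so it exists as a pair of enantiomers (2 stereoisomers).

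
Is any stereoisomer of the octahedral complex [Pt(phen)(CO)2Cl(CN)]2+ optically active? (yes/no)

yes

The six octahedral sites form three mutually perpendicular trans pairs.
Each phen is bidentate and must span two cis positions.
There are 4 geometric isomers: CO cis (3 arrangements, 2 chiral); CO trans.
Of these, 2 lack any improper symmetry element and so occur as enantiomeric pairs, giving 4 + 2 = 6 stereoisomers in total.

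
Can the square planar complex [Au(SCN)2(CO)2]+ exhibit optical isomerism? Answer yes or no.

no

In a square planar complex each vertex has one trans partner and two cis neighbours.
Working through the distinct placements yields 2 geometric isomers: SCN cis; SCN trans.
Each arrangement has an internal mirror plane or centre of symmetry, so none is chiral.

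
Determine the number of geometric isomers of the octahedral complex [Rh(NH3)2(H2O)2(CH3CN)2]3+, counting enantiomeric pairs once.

An octahedron has six vertices in three trans pairs; every non-trans pair is cis.
Systematic placement gives 5 geometric isomers: NH3 trans, H2O trans, CH3CN trans; NH3 cis, H2O cis, CH3CN trans; NH3 trans, H2O cis, CH3CN cis; NH3 cis, H2O cis, CH3CN cis (chiral); NH3 cis, H2O trans, CH3CN cis.

5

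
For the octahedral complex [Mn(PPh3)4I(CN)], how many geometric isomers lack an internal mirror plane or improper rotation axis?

0

In an octahedral complex each vertex has one trans partner and four cis neighbours.
Working through the distinct placements yields 2 geometric isomers: I and CN mutually trans; I and CN mutually cis.
Each arrangement has an internal mirror plane or centre of symmetry, so none is chiral.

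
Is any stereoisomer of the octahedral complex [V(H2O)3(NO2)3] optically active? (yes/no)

no

In an octahedral complex each vertex has one trans partner and four cis neighbours.
The distinct arrangements are (2 in all): H2O mer; H2O fac.
Each arrangement has an internal mirror plane or centre of symmetry, so none is chiral.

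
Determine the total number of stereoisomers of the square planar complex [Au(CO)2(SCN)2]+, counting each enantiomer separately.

2

In a square planar complex each vertex has one trans partner and two cis neighbours.
Working through the distinct placements yields 2 geometric isomers: CO cis; CO trans.
Each arrangement has an internal mirror plane or centre of symmetry, so none is chiral.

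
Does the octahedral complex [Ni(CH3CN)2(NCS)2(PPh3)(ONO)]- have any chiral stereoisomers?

Systematic placement gives 6 geometric isomers: CH3CN trans, NCS trans; CH3CN trans, NCS cis; CH3CN cis, NCS cis (3 arrangements, 2 chiral); CH3CN cis, NCS trans.
Of these, 2 lack any improper symmetry element and so occur as enantiomeric pairs, giving 6 + 2 = 8 stereoisomers in total.

yes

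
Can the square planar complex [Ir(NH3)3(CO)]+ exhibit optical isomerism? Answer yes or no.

In a square planar complex each vertex has one trans partner and two cis neighbours.
Only one geometric arrangement is possible.

no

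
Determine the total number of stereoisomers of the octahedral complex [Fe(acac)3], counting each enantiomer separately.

The six octahedral sites form three mutually perpendicular trans pairs.
Each acac is bidentate and must span two cis positions.
Only one geometric arrangement is possible; it has no improper symmetry element, so it exists as a pair of enantiomers (2 stereoisomers).

2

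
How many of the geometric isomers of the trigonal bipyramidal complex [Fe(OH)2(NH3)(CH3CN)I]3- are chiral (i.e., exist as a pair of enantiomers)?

Placing the ligands in turn and identifying arrangements related by rotation or reflection leaves 7 distinct geometric isomers.
Of these, 3 lack any improper symmetry element and so occur as enantiomeric pairs, giving 7 + 3 = 10 stereoisomers in total.

3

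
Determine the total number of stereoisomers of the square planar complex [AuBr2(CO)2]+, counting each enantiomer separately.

2

There are 2 geometric isomers: Br cis; Br trans.
Each arrangement has an internal mirror plane or centre of symmetry, so none is chiral.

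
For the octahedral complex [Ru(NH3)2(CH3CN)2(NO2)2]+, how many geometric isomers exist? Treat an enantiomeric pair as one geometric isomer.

Systematic placement gives 5 geometric isomers: NH3 trans, CH3CN trans, NO2 trans; NH3 cis, CH3CN trans, NO2 cis; NH3 cis, CH3CN cis, NO2 trans; NH3 cis, CH3CN cis, NO2 cis (chiral); NH3 trans, CH3CN cis, NO2 cis.

5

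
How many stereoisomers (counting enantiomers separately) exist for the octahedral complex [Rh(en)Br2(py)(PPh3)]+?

In an octahedral complex each vertex has one trans partner and four cis neighbours.
Each en is bidentate and must span two cis positions.
Working through the distinct placements yields 4 geometric isomers: Br trans; Br cis (3 arrangements, 2 chiral).
Of these, 2 lack any improper symmetry element and so occur as enantiomeric pairs, giving 4 + 2 = 6 stereoisomers in total.

6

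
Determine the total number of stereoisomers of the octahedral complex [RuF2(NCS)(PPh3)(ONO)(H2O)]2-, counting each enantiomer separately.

15

An octahedron has six vertices in three trans pairs; every non-trans pair is cis.
Exhaustive case analysis gives 9 geometric isomers.
Of these, 6 lack any improper symmetry element and so occur as enantiomeric pairs, giving 9 + 6 = 15 stereoisomers in total.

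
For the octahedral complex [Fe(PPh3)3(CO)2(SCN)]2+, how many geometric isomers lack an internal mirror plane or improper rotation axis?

There are 3 geometric isomers: PPh3 mer, CO trans; PPh3 fac, CO cis; PPh3 mer, CO cis.
Each arrangement has an internal mirror plane or centre of symmetry, so none is chiral.

0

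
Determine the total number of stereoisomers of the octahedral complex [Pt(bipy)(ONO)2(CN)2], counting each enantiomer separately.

An octahedron has six vertices in three trans pairs; every non-trans pair is cis.
Each bipy is bidentate and must span two cis positions.
Systematic placement gives 3 geometric isomers: ONO cis, CN trans; ONO cis, CN cis (chiral); ONO trans, CN cis.
One of these lacks any improper symmetry element and so occurs as an enantiomeric pair, giving 3 + 1 = 4 stereoisomers in total.

4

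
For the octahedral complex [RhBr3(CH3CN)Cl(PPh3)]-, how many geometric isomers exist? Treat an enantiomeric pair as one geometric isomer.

In an octahedral complex each vertex has one trans partner and four cis neighbours.
The distinct arrangements are (4 in all): Br mer (3 arrangements); Br fac (chiral).

4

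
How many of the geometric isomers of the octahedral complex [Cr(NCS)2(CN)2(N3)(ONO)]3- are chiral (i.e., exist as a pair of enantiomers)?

In an octahedral complex each vertex has one trans partner and four cis neighbours.
The distinct arrangements are (6 in all): NCS cis, CN trans; NCS trans, CN trans; NCS cis, CN cis (3 arrangements, 2 chiral); NCS trans, CN cis.
Of these, 2 lack any improper symmetry element and so occur as enantiomeric pairs, giving 6 + 2 = 8 stereoisomers in total.

2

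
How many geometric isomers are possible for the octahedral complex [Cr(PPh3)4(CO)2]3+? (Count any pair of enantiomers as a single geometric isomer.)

2

An octahedron has six vertices in three trans pairs; every non-trans pair is cis.
Systematic placement gives 2 geometric isomers: CO trans; CO cis.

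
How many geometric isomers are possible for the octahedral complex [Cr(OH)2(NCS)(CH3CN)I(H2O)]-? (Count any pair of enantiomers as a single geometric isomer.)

9

The six octahedral sites form three mutually perpendicular trans pairs.
Systematic enumeration (placing each ligand type in turn and discarding arrangements equivalent by rotation or reflection) gives 9 geometric isomers.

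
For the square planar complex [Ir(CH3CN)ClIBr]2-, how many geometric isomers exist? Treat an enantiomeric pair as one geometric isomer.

There are 3 geometric isomers: (Br/Cl trans, CH3CN/I trans); (Br/I trans, CH3CN/Cl trans); (Br/CH3CN trans, Cl/I trans).

3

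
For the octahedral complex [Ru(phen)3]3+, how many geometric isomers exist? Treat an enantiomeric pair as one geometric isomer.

An octahedron has six vertices in three trans pairs; every non-trans pair is cis.
Each phen is bidentate and must span two cis positions.
Only one geometric arrangement is possible; it has no improper symmetry element, so it exists as a pair of enantiomers (2 stereoisomers).

1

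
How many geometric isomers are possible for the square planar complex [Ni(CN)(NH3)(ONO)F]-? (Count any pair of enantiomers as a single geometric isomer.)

In a square planar complex each vertex has one trans partner and two cis neighbours.
There are 3 geometric isomers: (CN/NH3 trans, F/ONO trans); (CN/ONO trans, F/NH3 trans); (CN/F trans, NH3/ONO trans).

3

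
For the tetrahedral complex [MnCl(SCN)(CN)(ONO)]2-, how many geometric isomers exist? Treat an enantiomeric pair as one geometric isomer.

1

In a tetrahedral complex all four positions are equivalent and every pair of ligands is adjacent — there is no cis/trans distinction.
Only one geometric arrangement is possible; it has no improper symmetry element, so it exists as a pair of enantiomers (2 stereoisomers).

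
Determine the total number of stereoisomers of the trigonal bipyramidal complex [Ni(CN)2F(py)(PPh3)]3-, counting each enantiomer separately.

Systematic enumeration (placing each ligand type in turn and discarding arrangements equivalent by rotation or reflection) gives 7 geometric isomers.
Of these, 3 lack any improper symmetry element and so occur as enantiomeric pairs, giving 7 + 3 = 10 stereoisomers in total.

10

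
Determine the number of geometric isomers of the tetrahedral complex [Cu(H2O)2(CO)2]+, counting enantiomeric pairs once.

1

All four vertices of a tetrahedron are equivalent and mutually adjacent, so cis/trans isomerism cannot arise.
Only one geometric arrangement is possible.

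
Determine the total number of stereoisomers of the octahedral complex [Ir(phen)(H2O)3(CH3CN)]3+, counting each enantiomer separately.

2

Each phen is bidentate and must span two cis positions.
The distinct arrangements are (2 in all): H2O fac; H2O mer.
Each arrangement has an internal mirror plane or centre of symmetry, so none is chiral.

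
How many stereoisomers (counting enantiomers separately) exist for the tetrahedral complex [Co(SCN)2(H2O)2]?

1

In a tetrahedral complex all four positions are equivalent and every pair of ligands is adjacent — there is no cis/trans distinction.
Only one geometric arrangement is possible.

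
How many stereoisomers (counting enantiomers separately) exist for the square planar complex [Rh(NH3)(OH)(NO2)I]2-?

3

In a square planar complex each vertex has one trans partner and two cis neighbours.
Systematic placement gives 3 geometric isomers: (I/NO2 trans, NH3/OH trans); (I/OH trans, NH3/NO2 trans); (I/NH3 trans, NO2/OH trans).
Each arrangement has an internal mirror plane or centre of symmetry, so none is chiral.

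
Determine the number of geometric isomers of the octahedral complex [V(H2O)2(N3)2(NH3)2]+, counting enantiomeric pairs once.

In an octahedral complex each vertex has one trans partner and four cis neighbours.
Systematic placement gives 5 geometric isomers: H2O trans, N3 trans, NH3 trans; H2O trans, N3 cis, NH3 cis; H2O cis, N3 cis, NH3 trans; H2O cis, N3 cis, NH3 cis (chiral); H2O cis, N3 trans, NH3 cis.

5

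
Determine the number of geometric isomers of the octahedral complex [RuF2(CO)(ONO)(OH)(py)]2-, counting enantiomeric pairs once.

9

The six octahedral sites form three mutually perpendicular trans pairs.
Placing the ligands in turn and identifying arrangements related by rotation or reflection leaves 9 distinct geometric isomers.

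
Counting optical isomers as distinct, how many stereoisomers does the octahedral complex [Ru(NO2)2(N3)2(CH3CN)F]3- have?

An octahedron has six vertices in three trans pairs; every non-trans pair is cis.
There are 6 geometric isomers: NO2 trans, N3 trans; NO2 cis, N3 cis (3 arrangements, 2 chiral); NO2 trans, N3 cis; NO2 cis, N3 trans.
Of these, 2 lack any improper symmetry element and so occur as enantiomeric pairs, giving 6 + 2 = 8 stereoisomers in total.

8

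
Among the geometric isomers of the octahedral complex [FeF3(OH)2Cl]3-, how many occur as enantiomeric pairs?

0

In an octahedral complex each vertex has one trans partner and four cis neighbours.
Working through the distinct placements yields 3 geometric isomers: F mer, OH trans; F fac, OH cis; F mer, OH cis.
Each arrangement has an internal mirror plane or centre of symmetry, so none is chiral.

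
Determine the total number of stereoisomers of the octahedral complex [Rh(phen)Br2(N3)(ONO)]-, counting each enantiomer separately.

The six octahedral sites form three mutually perpendicular trans pairs.
Each phen is bidentate and must span two cis positions.
There are 4 geometric isomers: Br trans; Br cis (3 arrangements, 2 chiral).
Of these, 2 lack any improper symmetry element and so occur as enantiomeric pairs, giving 4 + 2 = 6 stereoisomers in total.

6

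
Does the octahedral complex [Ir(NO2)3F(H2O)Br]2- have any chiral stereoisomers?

An octahedron has six vertices in three trans pairs; every non-trans pair is cis.
There are 4 geometric isomers: NO2 mer (3 arrangements); NO2 fac (chiral).
One of these lacks any improper symmetry element and so occurs as an enantiomeric pair, giving 4 + 1 = 5 stereoisomers in total.

yes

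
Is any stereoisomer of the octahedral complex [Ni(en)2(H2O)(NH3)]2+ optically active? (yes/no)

yes

In an octahedral complex each vertex has one trans partner and four cis neighbours.
Each en is bidentate and must span two cis positions.
Systematic placement gives 2 geometric isomers: H2O and NH3 mutually trans; H2O and NH3 mutually cis (chiral).
One of these lacks any improper symmetry element and so occurs as an enantiomeric pair, giving 2 + 1 = 3 stereoisomers in total.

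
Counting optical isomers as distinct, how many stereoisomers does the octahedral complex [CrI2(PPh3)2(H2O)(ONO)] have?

In an octahedral complex each vertex has one trans partner and four cis neighbours.
There are 6 geometric isomers: I cis, PPh3 trans; I cis, PPh3 cis (3 arrangements, 2 chiral); I trans, PPh3 trans; I trans, PPh3 cis.
Of these, 2 lack any improper symmetry element and so occur as enantiomeric pairs, giving 6 + 2 = 8 stereoisomers in total.

8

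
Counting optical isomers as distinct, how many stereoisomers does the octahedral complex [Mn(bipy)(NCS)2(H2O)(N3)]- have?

In an octahedral complex each vertex has one trans partner and four cis neighbours.
Each bipy is bidentate and must span two cis positions.
Working through the distinct placements yields 4 geometric isomers: NCS cis (3 arrangements, 2 chiral); NCS trans.
Of these, 2 lack any improper symmetry element and so occur as enantiomeric pairs, giving 4 + 2 = 6 stereoisomers in total.

6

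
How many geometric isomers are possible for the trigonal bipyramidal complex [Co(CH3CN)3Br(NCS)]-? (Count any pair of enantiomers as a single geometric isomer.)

4

In a trigonal bipyramid the two axial positions differ from the three equatorial ones.
Working through the distinct placements yields 4 geometric isomers: Br axial, NCS equatorial; Br axial, NCS axial; Br equatorial, NCS equatorial; Br equatorial, NCS axial.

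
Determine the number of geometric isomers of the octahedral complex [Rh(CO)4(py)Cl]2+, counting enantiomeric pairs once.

Working through the distinct placements yields 2 geometric isomers: py and Cl mutually trans; py and Cl mutually cis.

2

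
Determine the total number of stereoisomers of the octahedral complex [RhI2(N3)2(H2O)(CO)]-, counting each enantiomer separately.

The distinct arrangements are (6 in all): I trans, N3 trans; I cis, N3 cis (3 arrangements, 2 chiral); I cis, N3 trans; I trans, N3 cis.
Of these, 2 lack any improper symmetry element and so occur as enantiomeric pairs, giving 6 + 2 = 8 stereoisomers in total.

8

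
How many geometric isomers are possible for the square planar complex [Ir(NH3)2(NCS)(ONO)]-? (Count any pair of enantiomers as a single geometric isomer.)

2

In a square planar complex each vertex has one trans partner and two cis neighbours.
Working through the distinct placements yields 2 geometric isomers: NH3 cis; NH3 trans.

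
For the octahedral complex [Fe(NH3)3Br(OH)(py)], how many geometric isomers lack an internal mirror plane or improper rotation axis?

An octahedron has six vertices in three trans pairs; every non-trans pair is cis.
There are 4 geometric isomers: NH3 mer (3 arrangements); NH3 fac (chiral).
One of these lacks any improper symmetry element and so occurs as an enantiomeric pair, giving 4 + 1 = 5 stereoisomers in total.

1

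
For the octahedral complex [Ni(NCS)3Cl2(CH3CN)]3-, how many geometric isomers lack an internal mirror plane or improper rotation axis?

0

Systematic placement gives 3 geometric isomers: NCS mer, Cl cis; NCS mer, Cl trans; NCS fac, Cl cis.
Each arrangement has an internal mirror plane or centre of symmetry, so none is chiral.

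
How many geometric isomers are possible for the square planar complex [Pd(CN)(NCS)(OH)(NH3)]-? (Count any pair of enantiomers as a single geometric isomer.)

3

There are 3 geometric isomers: (CN/NH3 trans, NCS/OH trans); (CN/OH trans, NCS/NH3 trans); (CN/NCS trans, NH3/OH trans).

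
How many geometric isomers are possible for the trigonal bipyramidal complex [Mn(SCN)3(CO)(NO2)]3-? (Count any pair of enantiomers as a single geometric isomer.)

4

A trigonal bipyramid has two axial and three equatorial sites, which are chemically inequivalent.
There are 4 geometric isomers: CO axial, NO2 axial; CO axial, NO2 equatorial; CO equatorial, NO2 axial; CO equatorial, NO2 equatorial.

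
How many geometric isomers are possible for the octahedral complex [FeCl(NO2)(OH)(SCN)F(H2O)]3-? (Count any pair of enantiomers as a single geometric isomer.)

In an octahedral complex each vertex has one trans partner and four cis neighbours.
Placing the ligands in turn and identifying arrangements related by rotation or reflection leaves 15 distinct geometric isomers.

15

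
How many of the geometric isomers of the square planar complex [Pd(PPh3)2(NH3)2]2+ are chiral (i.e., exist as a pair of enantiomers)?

A square has two trans pairs of vertices; adjacent vertices are cis.
Working through the distinct placements yields 2 geometric isomers: PPh3 cis; PPh3 trans.
Each arrangement has an internal mirror plane or centre of symmetry, so none is chiral.

0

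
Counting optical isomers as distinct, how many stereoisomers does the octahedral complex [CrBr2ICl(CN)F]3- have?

In an octahedral complex each vertex has one trans partner and four cis neighbours.
Placing the ligands in turn and identifying arrangements related by rotation or reflection leaves 9 distinct geometric isomers.
Of these, 6 lack any improper symmetry element and so occur as enantiomeric pairs, giving 9 + 6 = 15 stereoisomers in total.

15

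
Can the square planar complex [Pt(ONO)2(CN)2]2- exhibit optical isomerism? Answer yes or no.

Systematic placement gives 2 geometric isomers: ONO cis; ONO trans.
Each arrangement has an internal mirror plane or centre of symmetry, so none is chiral.

no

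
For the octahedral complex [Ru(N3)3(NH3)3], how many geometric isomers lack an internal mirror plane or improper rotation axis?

Working through the distinct placements yields 2 geometric isomers: N3 mer; N3 fac.
Each arrangement has an internal mirror plane or centre of symmetry, so none is chiral.

0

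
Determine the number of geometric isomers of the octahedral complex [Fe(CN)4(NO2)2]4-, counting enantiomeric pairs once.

In an octahedral complex each vertex has one trans partner and four cis neighbours.
Systematic placement gives 2 geometric isomers: NO2 trans; NO2 cis.

2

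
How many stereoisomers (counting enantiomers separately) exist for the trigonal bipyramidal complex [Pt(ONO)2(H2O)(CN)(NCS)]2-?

In a trigonal bipyramid the two axial positions differ from the three equatorial ones.
Exhaustive case analysis gives 7 geometric isomers.
Of these, 3 lack any improper symmetry element and so occur as enantiomeric pairs, giving 7 + 3 = 10 stereoisomers in total.

10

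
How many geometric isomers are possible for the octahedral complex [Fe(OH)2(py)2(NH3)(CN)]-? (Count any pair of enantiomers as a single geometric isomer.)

The six octahedral sites form three mutually perpendicular trans pairs.
There are 6 geometric isomers: OH trans, py trans; OH cis, py cis (3 arrangements, 2 chiral); OH cis, py trans; OH trans, py cis.

6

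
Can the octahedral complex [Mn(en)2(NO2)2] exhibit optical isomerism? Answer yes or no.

The six octahedral sites form three mutually perpendicular trans pairs.
Each en is bidentate and must span two cis positions.
The distinct arrangements are (2 in all): NO2 trans; NO2 cis (chiral).
One of these lacks any improper symmetry element and so occurs as an enantiomeric pair, giving 2 + 1 = 3 stereoisomers in total.

yes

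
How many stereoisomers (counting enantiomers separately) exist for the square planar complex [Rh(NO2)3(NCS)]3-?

1

In a square planar complex each vertex has one trans partner and two cis neighbours.
Only one geometric arrangement is possible.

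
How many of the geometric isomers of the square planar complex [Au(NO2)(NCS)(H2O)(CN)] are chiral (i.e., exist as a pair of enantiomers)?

0

A square has two trans pairs of vertices; adjacent vertices are cis.
Working through the distinct placements yields 3 geometric isomers: (CN/NCS trans, H2O/NO2 trans); (CN/NO2 trans, H2O/NCS trans); (CN/H2O trans, NCS/NO2 trans).
Each arrangement has an internal mirror plane or centre of symmetry, so none is chiral.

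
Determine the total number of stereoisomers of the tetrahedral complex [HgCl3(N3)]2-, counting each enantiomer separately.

Only one geometric arrangement is possible.

1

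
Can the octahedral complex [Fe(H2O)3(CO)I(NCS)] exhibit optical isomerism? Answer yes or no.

The six octahedral sites form three mutually perpendicular trans pairs.
Working through the distinct placements yields 4 geometric isomers: H2O mer (3 arrangements); H2O fac (chiral).
One of these lacks any improper symmetry element and so occurs as an enantiomeric pair, giving 4 + 1 = 5 stereoisomers in total.

yes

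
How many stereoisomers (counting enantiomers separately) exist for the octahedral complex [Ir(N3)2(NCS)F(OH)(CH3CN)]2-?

The six octahedral sites form three mutually perpendicular trans pairs.
Systematic enumeration (placing each ligand type in turn and discarding arrangements equivalent by rotation or reflection) gives 9 geometric isomers.
Of these, 6 lack any improper symmetry element and so occur as enantiomeric pairs, giving 9 + 6 = 15 stereoisomers in total.

15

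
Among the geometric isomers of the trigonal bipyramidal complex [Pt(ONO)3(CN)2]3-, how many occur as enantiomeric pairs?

In a trigonal bipyramid the two axial positions differ from the three equatorial ones.
Working through the distinct placements yields 3 geometric isomers: CN both axial; CN one axial, one equatorial; CN both equatorial.
Each arrangement has an internal mirror plane or centre of symmetry, so none is chiral.

0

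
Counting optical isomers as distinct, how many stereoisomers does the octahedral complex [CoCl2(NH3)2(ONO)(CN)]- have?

The six octahedral sites form three mutually perpendicular trans pairs.
Working through the distinct placements yields 6 geometric isomers: Cl cis, NH3 cis (3 arrangements, 2 chiral); Cl cis, NH3 trans; Cl trans, NH3 cis; Cl trans, NH3 trans.
Of these, 2 lack any improper symmetry element and so occur as enantiomeric pairs, giving 6 + 2 = 8 stereoisomers in total.

8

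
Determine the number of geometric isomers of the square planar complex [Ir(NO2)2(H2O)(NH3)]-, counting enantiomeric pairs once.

2

A square has two trans pairs of vertices; adjacent vertices are cis.
The distinct arrangements are (2 in all): NO2 cis; NO2 trans.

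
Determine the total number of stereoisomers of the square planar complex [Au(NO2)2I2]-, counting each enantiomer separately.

A square has two trans pairs of vertices; adjacent vertices are cis.
Working through the distinct placements yields 2 geometric isomers: NO2 cis; NO2 trans.
Each arrangement has an internal mirror plane or centre of symmetry, so none is chiral.

2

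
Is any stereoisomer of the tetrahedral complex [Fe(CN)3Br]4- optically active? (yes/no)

All four vertices of a tetrahedron are equivalent and mutually adjacent, so cis/trans isomerism cannot arise.
Only one geometric arrangement is possible.

no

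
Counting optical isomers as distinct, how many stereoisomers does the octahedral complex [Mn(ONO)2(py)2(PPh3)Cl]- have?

8

Systematic placement gives 6 geometric isomers: ONO cis, py trans; ONO cis, py cis (3 arrangements, 2 chiral); ONO trans, py trans; ONO trans, py cis.
Of these, 2 lack any improper symmetry element and so occur as enantiomeric pairs, giving 6 + 2 = 8 stereoisomers in total.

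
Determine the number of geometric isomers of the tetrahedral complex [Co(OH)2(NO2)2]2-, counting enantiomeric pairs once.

1

In a tetrahedral complex all four positions are equivalent and every pair of ligands is adjacent — there is no cis/trans distinction.
Only one geometric arrangement is possible.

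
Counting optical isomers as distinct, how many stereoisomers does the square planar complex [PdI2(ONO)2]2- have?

A square has two trans pairs of vertices; adjacent vertices are cis.
There are 2 geometric isomers: I cis; I trans.
Each arrangement has an internal mirror plane or centre of symmetry, so none is chiral.

2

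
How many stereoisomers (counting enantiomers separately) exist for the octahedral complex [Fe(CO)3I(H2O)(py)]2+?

An octahedron has six vertices in three trans pairs; every non-trans pair is cis.
The distinct arrangements are (4 in all): CO mer (3 arrangements); CO fac (chiral).
One of these lacks any improper symmetry element and so occurs as an enantiomeric pair, giving 4 + 1 = 5 stereoisomers in total.

5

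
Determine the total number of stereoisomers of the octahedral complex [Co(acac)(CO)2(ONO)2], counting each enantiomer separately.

In an octahedral complex each vertex has one trans partner and four cis neighbours.
Each acac is bidentate and must span two cis positions.
Working through the distinct placements yields 3 geometric isomers: CO trans, ONO cis; CO cis, ONO cis (chiral); CO cis, ONO trans.
One of these lacks any improper symmetry element and so occurs as an enantiomeric pair, giving 3 + 1 = 4 stereoisomers in total.

4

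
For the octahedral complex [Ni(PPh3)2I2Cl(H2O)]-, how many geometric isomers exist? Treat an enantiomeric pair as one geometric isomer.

6

An octahedron has six vertices in three trans pairs; every non-trans pair is cis.
The distinct arrangements are (6 in all): PPh3 trans, I trans; PPh3 cis, I cis (3 arrangements, 2 chiral); PPh3 trans, I cis; PPh3 cis, I trans.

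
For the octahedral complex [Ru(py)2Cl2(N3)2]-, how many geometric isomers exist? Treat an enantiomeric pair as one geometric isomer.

5

In an octahedral complex each vertex has one trans partner and four cis neighbours.
There are 5 geometric isomers: py trans, Cl trans, N3 trans; py cis, Cl trans, N3 cis; py trans, Cl cis, N3 cis; py cis, Cl cis, N3 cis (chiral); py cis, Cl cis, N3 trans.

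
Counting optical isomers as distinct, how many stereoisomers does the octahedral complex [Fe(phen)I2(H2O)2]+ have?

The six octahedral sites form three mutually perpendicular trans pairs.
Each phen is bidentate and must span two cis positions.
Systematic placement gives 3 geometric isomers: I cis, H2O trans; I cis, H2O cis (chiral); I trans, H2O cis.
One of these lacks any improper symmetry element and so occurs as an enantiomeric pair, giving 3 + 1 = 4 stereoisomers in total.

4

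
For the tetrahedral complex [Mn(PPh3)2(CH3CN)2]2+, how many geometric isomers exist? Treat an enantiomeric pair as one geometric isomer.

1

Only one geometric arrangement is possible.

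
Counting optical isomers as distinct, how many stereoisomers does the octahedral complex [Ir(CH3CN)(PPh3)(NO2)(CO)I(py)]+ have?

30

Systematic enumeration (placing each ligand type in turn and discarding arrangements equivalent by rotation or reflection) gives 15 geometric isomers.
Of these, 15 lack any improper symmetry element and so occur as enantiomeric pairs, giving 15 + 15 = 30 stereoisomers in total.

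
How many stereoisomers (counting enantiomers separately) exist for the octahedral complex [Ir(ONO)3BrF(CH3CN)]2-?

5

An octahedron has six vertices in three trans pairs; every non-trans pair is cis.
The distinct arrangements are (4 in all): ONO mer (3 arrangements); ONO fac (chiral).
One of these lacks any improper symmetry element and so occurs as an enantiomeric pair, giving 4 + 1 = 5 stereoisomers in total.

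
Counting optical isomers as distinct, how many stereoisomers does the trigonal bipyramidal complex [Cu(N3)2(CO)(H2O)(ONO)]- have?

In a trigonal bipyramid the two axial positions differ from the three equatorial ones.
Systematic enumeration (placing each ligand type in turn and discarding arrangements equivalent by rotation or reflection) gives 7 geometric isomers.
Of these, 3 lack any improper symmetry element and so occur as enantiomeric pairs, giving 7 + 3 = 10 stereoisomers in total.

10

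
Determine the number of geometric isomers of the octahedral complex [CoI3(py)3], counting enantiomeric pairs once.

2

The six octahedral sites form three mutually perpendicular trans pairs.
There are 2 geometric isomers: I mer; I fac.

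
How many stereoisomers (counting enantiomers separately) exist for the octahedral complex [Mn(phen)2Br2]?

3

An octahedron has six vertices in three trans pairs; every non-trans pair is cis.
Each phen is bidentate and must span two cis positions.
Working through the distinct placements yields 2 geometric isomers: Br trans; Br cis (chiral).
One of these lacks any improper symmetry element and so occurs as an enantiomeric pair, giving 2 + 1 = 3 stereoisomers in total.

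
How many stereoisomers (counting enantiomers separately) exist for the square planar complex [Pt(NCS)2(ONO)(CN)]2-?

2

Working through the distinct placements yields 2 geometric isomers: NCS cis; NCS trans.
Each arrangement has an internal mirror plane or centre of symmetry, so none is chiral.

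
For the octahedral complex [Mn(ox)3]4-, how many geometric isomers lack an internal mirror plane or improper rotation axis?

1

Each ox is bidentate and must span two cis positions.
Only one geometric arrangement is possible; it has no improper symmetry element, so it exists as a pair of enantiomers (2 stereoisomers).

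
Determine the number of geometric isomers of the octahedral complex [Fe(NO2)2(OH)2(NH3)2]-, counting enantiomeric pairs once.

There are 5 geometric isomers: NO2 trans, OH trans, NH3 trans; NO2 cis, OH cis, NH3 trans; NO2 cis, OH trans, NH3 cis; NO2 cis, OH cis, NH3 cis (chiral); NO2 trans, OH cis, NH3 cis.

5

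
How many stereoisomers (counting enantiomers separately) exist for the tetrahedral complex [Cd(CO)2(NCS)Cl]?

1

In a tetrahedral complex all four positions are equivalent and every pair of ligands is adjacent — there is no cis/trans distinction.
Only one geometric arrangement is possible.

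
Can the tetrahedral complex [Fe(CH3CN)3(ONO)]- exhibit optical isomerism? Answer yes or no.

Only one geometric arrangement is possible.

no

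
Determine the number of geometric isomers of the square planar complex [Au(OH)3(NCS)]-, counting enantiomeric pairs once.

In a square planar complex each vertex has one trans partner and two cis neighbours.
Only one geometric arrangement is possible.

1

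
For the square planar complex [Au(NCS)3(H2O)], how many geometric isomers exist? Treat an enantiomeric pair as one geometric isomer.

In a square planar complex each vertex has one trans partner and two cis neighbours.
Only one geometric arrangement is possible.

1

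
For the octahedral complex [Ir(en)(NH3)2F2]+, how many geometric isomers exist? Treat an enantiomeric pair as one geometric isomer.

3

Each en is bidentate and must span two cis positions.
There are 3 geometric isomers: NH3 cis, F trans; NH3 cis, F cis (chiral); NH3 trans, F cis.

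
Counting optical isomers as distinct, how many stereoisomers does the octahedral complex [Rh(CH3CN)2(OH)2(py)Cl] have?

In an octahedral complex each vertex has one trans partner and four cis neighbours.
Systematic placement gives 6 geometric isomers: CH3CN trans, OH cis; CH3CN trans, OH trans; CH3CN cis, OH cis (3 arrangements, 2 chiral); CH3CN cis, OH trans.
Of these, 2 lack any improper symmetry element and so occur as enantiomeric pairs, giving 6 + 2 = 8 stereoisomers in total.

8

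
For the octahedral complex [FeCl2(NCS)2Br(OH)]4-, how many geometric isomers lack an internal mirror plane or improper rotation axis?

2

There are 6 geometric isomers: Cl cis, NCS cis (3 arrangements, 2 chiral); Cl cis, NCS trans; Cl trans, NCS cis; Cl trans, NCS trans.
Of these, 2 lack any improper symmetry element and so occur as enantiomeric pairs, giving 6 + 2 = 8 stereoisomers in total.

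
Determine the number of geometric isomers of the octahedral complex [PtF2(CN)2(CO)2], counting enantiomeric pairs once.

5

The six octahedral sites form three mutually perpendicular trans pairs.
Working through the distinct placements yields 5 geometric isomers: F trans, CN trans, CO trans; F cis, CN trans, CO cis; F trans, CN cis, CO cis; F cis, CN cis, CO cis (chiral); F cis, CN cis, CO trans.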